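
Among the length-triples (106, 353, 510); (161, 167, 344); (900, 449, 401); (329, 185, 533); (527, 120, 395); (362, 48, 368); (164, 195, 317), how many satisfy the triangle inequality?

(106,353,510): 106+353 ≤ 510 → not valid
(161,167,344): 161+167 ≤ 344 → not valid
(401,449,900): 401+449 ≤ 900 → not valid
(185,329,533): 185+329 ≤ 533 → not valid
(120,395,527): 120+395 ≤ 527 → not valid
(48,362,368): 48+362 > 368 → valid
(164,195,317): 164+195 > 317 → valid
2 of the 7 triples form a triangle.

2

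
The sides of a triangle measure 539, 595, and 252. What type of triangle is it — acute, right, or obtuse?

right

Compare the square of the longest side to the sum of squares of the other two: 252² + 539² = 354025 = 595².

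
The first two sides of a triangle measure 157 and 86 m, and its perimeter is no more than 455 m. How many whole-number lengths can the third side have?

Triangle inequality: 71 < x < 243. Perimeter ≤ 455 gives x ≤ 455 − 157 − 86 = 212.
So 71 < x ≤ 212; integers 72 through 212: 141 values.

141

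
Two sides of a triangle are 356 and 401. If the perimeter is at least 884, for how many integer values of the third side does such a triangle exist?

630

Triangle inequality: 45 < x < 757. Perimeter ≥ 884 gives x ≥ 884 − 356 − 401 = 127.
So 127 ≤ x < 757; integers 127 through 756: 630 values.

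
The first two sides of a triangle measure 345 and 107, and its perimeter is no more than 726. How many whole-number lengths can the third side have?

Triangle inequality: 238 < x < 452. Perimeter ≤ 726 gives x ≤ 726 − 345 − 107 = 274.
So 238 < x ≤ 274; integers 239 through 274: 36 values.

36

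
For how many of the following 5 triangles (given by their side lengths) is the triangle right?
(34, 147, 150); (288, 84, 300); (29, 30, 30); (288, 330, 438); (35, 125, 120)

3

(34,147,150): 34²+147² = 22765 > 22500 = 150² → acute
(288,84,300): 84²+288² = 90000 = 300² → right
(29,30,30): 29²+30² = 1741 > 900 = 30² → acute
(288,330,438): 288²+330² = 191844 = 438² → right
(35,125,120): 35²+120² = 15625 = 125² → right
3 of the 5 are right.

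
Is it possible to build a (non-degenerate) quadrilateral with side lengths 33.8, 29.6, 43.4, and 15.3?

Yes

A quadrilateral exists iff every side is shorter than the sum of the others — equivalently, the longest side is less than the sum of the rest.
Longest side 43.4 < 78.7 (sum of the remaining 3), so yes.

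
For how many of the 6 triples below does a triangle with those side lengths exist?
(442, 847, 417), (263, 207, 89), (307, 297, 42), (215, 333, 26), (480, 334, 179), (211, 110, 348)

4

(417,442,847): 417+442 > 847 → valid
(89,207,263): 89+207 > 263 → valid
(42,297,307): 42+297 > 307 → valid
(26,215,333): 26+215 ≤ 333 → not valid
(179,334,480): 179+334 > 480 → valid
(110,211,348): 110+211 ≤ 348 → not valid
4 of the 6 triples form a triangle.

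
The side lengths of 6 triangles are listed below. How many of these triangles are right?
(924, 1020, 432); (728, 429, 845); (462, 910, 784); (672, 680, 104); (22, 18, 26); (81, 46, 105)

(924,1020,432): 432²+924² = 1040400 = 1020² → right
(728,429,845): 429²+728² = 714025 = 845² → right
(462,910,784): 462²+784² = 828100 = 910² → right
(672,680,104): 104²+672² = 462400 = 680² → right
(22,18,26): 18²+22² = 808 > 676 = 26² → acute
(81,46,105): 46²+81² = 8677 < 11025 = 105² → obtuse
4 of the 6 are right.

4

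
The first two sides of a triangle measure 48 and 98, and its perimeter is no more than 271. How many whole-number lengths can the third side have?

Triangle inequality: 50 < x < 146. Perimeter ≤ 271 gives x ≤ 271 − 48 − 98 = 125.
So 50 < x ≤ 125; integers 51 through 125: 75 values.

75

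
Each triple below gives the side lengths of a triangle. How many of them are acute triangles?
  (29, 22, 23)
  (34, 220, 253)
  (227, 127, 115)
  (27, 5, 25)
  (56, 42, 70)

(29,22,23): 22²+23² = 1013 > 841 = 29² → acute
(34,220,253): 34²+220² = 49556 < 64009 = 253² → obtuse
(227,127,115): 115²+127² = 29354 < 51529 = 227² → obtuse
(27,5,25): 5²+25² = 650 < 729 = 27² → obtuse
(56,42,70): 42²+56² = 4900 = 70² → right
1 of the 5 is acute.

1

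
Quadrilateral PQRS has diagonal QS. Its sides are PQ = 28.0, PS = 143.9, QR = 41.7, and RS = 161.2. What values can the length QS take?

119.5 < QS < 171.9

From triangle PQS: |28.0 − 143.9| < QS < 28.0 + 143.9, i.e. 115.9 < QS < 171.9.
From triangle RQS: 119.5 < QS < 202.9.
Both must hold, so QS lies in the intersection.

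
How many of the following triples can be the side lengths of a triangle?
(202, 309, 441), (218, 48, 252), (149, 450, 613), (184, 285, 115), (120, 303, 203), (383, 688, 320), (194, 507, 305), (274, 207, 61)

(202,309,441): 202+309 > 441 → valid
(48,218,252): 48+218 > 252 → valid
(149,450,613): 149+450 ≤ 613 → not valid
(115,184,285): 115+184 > 285 → valid
(120,203,303): 120+203 > 303 → valid
(320,383,688): 320+383 > 688 → valid
(194,305,507): 194+305 ≤ 507 → not valid
(61,207,274): 61+207 ≤ 274 → not valid
5 of the 8 triples form a triangle.

5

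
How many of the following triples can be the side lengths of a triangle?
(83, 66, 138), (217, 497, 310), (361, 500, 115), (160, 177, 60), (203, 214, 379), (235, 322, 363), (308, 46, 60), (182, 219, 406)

5

(66,83,138): 66+83 > 138 → valid
(217,310,497): 217+310 > 497 → valid
(115,361,500): 115+361 ≤ 500 → not valid
(60,160,177): 60+160 > 177 → valid
(203,214,379): 203+214 > 379 → valid
(235,322,363): 235+322 > 363 → valid
(46,60,308): 46+60 ≤ 308 → not valid
(182,219,406): 182+219 ≤ 406 → not valid
5 of the 8 triples form a triangle.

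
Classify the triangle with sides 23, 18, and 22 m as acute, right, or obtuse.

Compare the square of the longest side to the sum of squares of the other two: 18² + 22² = 808 > 529 = 23².

acute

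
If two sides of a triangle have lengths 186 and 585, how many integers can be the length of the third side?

The third side lies in the open interval (399, 771).
Integers from 400 to 770 inclusive: 770 − 400 + 1 = 371.

371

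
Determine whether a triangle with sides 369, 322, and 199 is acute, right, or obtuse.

acute

Compare the square of the longest side to the sum of squares of the other two: 199² + 322² = 143285 > 136161 = 369².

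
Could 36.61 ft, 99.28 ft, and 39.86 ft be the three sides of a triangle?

No

The longest side is 99.28, but the other two sum to only 76.47.
76.47 < 99.28, so the triangle inequality fails.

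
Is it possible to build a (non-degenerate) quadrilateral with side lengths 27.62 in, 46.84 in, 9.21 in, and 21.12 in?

Yes

A quadrilateral exists iff every side is shorter than the sum of the others — equivalently, the longest side is less than the sum of the rest.
Longest side 46.84 < 57.95 (sum of the remaining 3), so yes.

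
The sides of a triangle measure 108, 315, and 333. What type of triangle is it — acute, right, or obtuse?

Compare the square of the longest side to the sum of squares of the other two: 108² + 315² = 110889 = 333².

right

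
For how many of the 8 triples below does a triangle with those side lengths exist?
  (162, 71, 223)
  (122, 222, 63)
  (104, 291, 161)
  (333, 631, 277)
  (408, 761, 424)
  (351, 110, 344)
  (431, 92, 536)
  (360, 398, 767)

(71,162,223): 71+162 > 223 → valid
(63,122,222): 63+122 ≤ 222 → not valid
(104,161,291): 104+161 ≤ 291 → not valid
(277,333,631): 277+333 ≤ 631 → not valid
(408,424,761): 408+424 > 761 → valid
(110,344,351): 110+344 > 351 → valid
(92,431,536): 92+431 ≤ 536 → not valid
(360,398,767): 360+398 ≤ 767 → not valid
3 of the 8 triples form a triangle.

3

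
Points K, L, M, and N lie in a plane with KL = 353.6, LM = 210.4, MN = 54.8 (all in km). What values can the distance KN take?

88.4 ≤ KN ≤ 618.8 km

The maximum is all hops collinear in one direction: 353.6 + 210.4 + 54.8 = 618.8.
The longest hop is 353.6; the others sum to 265.2. Folding the others back against it leaves at least 353.6 − 265.2 = 88.4.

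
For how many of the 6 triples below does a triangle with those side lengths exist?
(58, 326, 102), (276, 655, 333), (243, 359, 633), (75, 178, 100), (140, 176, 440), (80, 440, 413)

(58,102,326): 58+102 ≤ 326 → not valid
(276,333,655): 276+333 ≤ 655 → not valid
(243,359,633): 243+359 ≤ 633 → not valid
(75,100,178): 75+100 ≤ 178 → not valid
(140,176,440): 140+176 ≤ 440 → not valid
(80,413,440): 80+413 > 440 → valid
1 of the 6 triples forms a triangle.

1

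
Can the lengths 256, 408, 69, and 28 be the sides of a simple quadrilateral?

No

For a quadrilateral, each side must be shorter than the sum of the others.
Here the longest side is 408, but the remaining 3 sides sum to only 353.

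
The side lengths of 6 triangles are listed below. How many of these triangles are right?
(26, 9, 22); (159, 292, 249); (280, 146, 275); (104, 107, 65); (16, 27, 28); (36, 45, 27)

1

(26,9,22): 9²+22² = 565 < 676 = 26² → obtuse
(159,292,249): 159²+249² = 87282 > 85264 = 292² → acute
(280,146,275): 146²+275² = 96941 > 78400 = 280² → acute
(104,107,65): 65²+104² = 15041 > 11449 = 107² → acute
(16,27,28): 16²+27² = 985 > 784 = 28² → acute
(36,45,27): 27²+36² = 2025 = 45² → right
1 of the 6 is right.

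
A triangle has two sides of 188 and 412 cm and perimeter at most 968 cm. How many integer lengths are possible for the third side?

144

Triangle inequality: 224 < x < 600. Perimeter ≤ 968 gives x ≤ 968 − 188 − 412 = 368.
So 224 < x ≤ 368; integers 225 through 368: 144 values.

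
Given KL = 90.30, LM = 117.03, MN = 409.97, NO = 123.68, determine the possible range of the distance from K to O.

78.96 ≤ KO ≤ 740.98

The maximum is all hops collinear in one direction: 90.30 + 117.03 + 409.97 + 123.68 = 740.98.
The longest hop is 409.97; the others sum to 331.01. Folding the others back against it leaves at least 409.97 − 331.01 = 78.96.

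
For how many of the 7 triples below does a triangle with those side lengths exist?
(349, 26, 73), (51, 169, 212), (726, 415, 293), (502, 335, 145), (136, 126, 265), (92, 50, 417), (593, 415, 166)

(26,73,349): 26+73 ≤ 349 → not valid
(51,169,212): 51+169 > 212 → valid
(293,415,726): 293+415 ≤ 726 → not valid
(145,335,502): 145+335 ≤ 502 → not valid
(126,136,265): 126+136 ≤ 265 → not valid
(50,92,417): 50+92 ≤ 417 → not valid
(166,415,593): 166+415 ≤ 593 → not valid
1 of the 7 triples forms a triangle.

1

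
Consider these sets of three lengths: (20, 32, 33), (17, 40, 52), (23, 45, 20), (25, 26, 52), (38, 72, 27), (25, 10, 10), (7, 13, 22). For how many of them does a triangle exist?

(20,32,33): 20+32 > 33 → valid
(17,40,52): 17+40 > 52 → valid
(20,23,45): 20+23 ≤ 45 → not valid
(25,26,52): 25+26 ≤ 52 → not valid
(27,38,72): 27+38 ≤ 72 → not valid
(10,10,25): 10+10 ≤ 25 → not valid
(7,13,22): 7+13 ≤ 22 → not valid
2 of the 7 triples form a triangle.

2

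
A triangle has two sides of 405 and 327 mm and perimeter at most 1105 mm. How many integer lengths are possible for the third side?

Triangle inequality: 78 < x < 732. Perimeter ≤ 1105 gives x ≤ 1105 − 405 − 327 = 373.
So 78 < x ≤ 373; integers 79 through 373: 295 values.

295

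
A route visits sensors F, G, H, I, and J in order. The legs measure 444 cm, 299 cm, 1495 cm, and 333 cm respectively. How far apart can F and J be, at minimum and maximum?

The maximum is all hops collinear in one direction: 444 + 299 + 1495 + 333 = 2571.
The longest hop is 1495; the others sum to 1076. Folding the others back against it leaves at least 1495 − 1076 = 419.

419 ≤ FJ ≤ 2571 cm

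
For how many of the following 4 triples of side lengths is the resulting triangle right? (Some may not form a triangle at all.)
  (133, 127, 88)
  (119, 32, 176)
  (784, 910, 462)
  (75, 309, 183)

1

(133,127,88): 88²+127² = 23873 > 17689 = 133² → acute
(119,32,176): 32+119 ≤ 176, not a triangle
(784,910,462): 462²+784² = 828100 = 910² → right
(75,309,183): 75+183 ≤ 309, not a triangle
1 of the 4 is right.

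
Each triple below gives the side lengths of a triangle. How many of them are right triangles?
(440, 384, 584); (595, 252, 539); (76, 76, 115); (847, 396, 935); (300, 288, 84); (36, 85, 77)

(440,384,584): 384²+440² = 341056 = 584² → right
(595,252,539): 252²+539² = 354025 = 595² → right
(76,76,115): 76²+76² = 11552 < 13225 = 115² → obtuse
(847,396,935): 396²+847² = 874225 = 935² → right
(300,288,84): 84²+288² = 90000 = 300² → right
(36,85,77): 36²+77² = 7225 = 85² → right
5 of the 6 are right.

5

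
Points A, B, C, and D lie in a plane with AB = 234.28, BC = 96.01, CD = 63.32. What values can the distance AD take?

74.95 ≤ AD ≤ 393.61

The maximum is all hops collinear in one direction: 234.28 + 96.01 + 63.32 = 393.61.
The longest hop is 234.28; the others sum to 159.33. Folding the others back against it leaves at least 234.28 − 159.33 = 74.95.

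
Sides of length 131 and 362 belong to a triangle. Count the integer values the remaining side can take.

261

The third side lies in the open interval (231, 493).
Integers from 232 to 492 inclusive: 492 − 232 + 1 = 261.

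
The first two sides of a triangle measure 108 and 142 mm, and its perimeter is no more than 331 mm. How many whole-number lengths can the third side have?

47

Triangle inequality: 34 < x < 250. Perimeter ≤ 331 gives x ≤ 331 − 108 − 142 = 81.
So 34 < x ≤ 81; integers 35 through 81: 47 values.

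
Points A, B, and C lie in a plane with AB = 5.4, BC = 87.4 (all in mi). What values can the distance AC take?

By the triangle inequality, |5.4 − 87.4| ≤ AC ≤ 5.4 + 87.4.

82.0 ≤ AC ≤ 92.8 mi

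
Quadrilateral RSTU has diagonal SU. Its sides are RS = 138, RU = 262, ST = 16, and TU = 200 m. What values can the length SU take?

From triangle RSU: |138 − 262| < SU < 138 + 262, i.e. 124 < SU < 400.
From triangle TSU: 184 < SU < 216.
Both must hold, so SU lies in the intersection.

184 < SU < 216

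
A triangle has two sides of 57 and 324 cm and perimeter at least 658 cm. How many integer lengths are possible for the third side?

Triangle inequality: 267 < x < 381. Perimeter ≥ 658 gives x ≥ 658 − 57 − 324 = 277.
So 277 ≤ x < 381; integers 277 through 380: 104 values.

104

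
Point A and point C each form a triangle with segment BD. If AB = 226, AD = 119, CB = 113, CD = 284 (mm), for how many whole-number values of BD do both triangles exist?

From triangle ABD: 107 < BD < 345.
From triangle CBD: 171 < BD < 397.
Intersection: 171 < BD < 345, so integers 172 through 344: 173 values.

173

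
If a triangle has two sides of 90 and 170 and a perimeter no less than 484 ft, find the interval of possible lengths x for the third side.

Triangle inequality alone gives 80 < x < 260.
The perimeter condition gives x ≥ 484 − 90 − 170 = 224.
Intersecting the two: 224 ≤ x < 260.

224 ≤ x < 260 ft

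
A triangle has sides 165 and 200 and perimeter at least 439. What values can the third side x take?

74 ≤ x < 365

Triangle inequality alone gives 35 < x < 365.
The perimeter condition gives x ≥ 439 − 165 − 200 = 74.
Intersecting the two: 74 ≤ x < 365.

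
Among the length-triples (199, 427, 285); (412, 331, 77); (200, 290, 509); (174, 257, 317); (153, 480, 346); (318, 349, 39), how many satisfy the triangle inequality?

(199,285,427): 199+285 > 427 → valid
(77,331,412): 77+331 ≤ 412 → not valid
(200,290,509): 200+290 ≤ 509 → not valid
(174,257,317): 174+257 > 317 → valid
(153,346,480): 153+346 > 480 → valid
(39,318,349): 39+318 > 349 → valid
4 of the 6 triples form a triangle.

4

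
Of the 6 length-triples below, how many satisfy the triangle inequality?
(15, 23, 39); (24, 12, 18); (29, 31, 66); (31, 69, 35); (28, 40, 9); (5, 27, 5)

(15,23,39): 15+23 ≤ 39 → not valid
(12,18,24): 12+18 > 24 → valid
(29,31,66): 29+31 ≤ 66 → not valid
(31,35,69): 31+35 ≤ 69 → not valid
(9,28,40): 9+28 ≤ 40 → not valid
(5,5,27): 5+5 ≤ 27 → not valid
1 of the 6 triples forms a triangle.

1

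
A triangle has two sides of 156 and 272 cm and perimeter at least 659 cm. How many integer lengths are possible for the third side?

197

Triangle inequality: 116 < x < 428. Perimeter ≥ 659 gives x ≥ 659 − 156 − 272 = 231.
So 231 ≤ x < 428; integers 231 through 427: 197 values.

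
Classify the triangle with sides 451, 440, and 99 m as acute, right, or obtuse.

Compare the square of the longest side to the sum of squares of the other two: 99² + 440² = 203401 = 451².

right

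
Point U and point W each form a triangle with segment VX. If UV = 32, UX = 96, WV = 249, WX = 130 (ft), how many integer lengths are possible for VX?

From triangle UVX: 64 < VX < 128.
From triangle WVX: 119 < VX < 379.
Intersection: 119 < VX < 128, so integers 120 through 127: 8 values.

8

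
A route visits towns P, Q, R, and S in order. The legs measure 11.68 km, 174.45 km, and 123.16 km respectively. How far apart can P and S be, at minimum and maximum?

39.61 ≤ PS ≤ 309.29 km

The maximum is all hops collinear in one direction: 11.68 + 174.45 + 123.16 = 309.29.
The longest hop is 174.45; the others sum to 134.84. Folding the others back against it leaves at least 174.45 − 134.84 = 39.61.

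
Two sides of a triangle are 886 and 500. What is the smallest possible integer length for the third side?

387

The third side must be strictly greater than |886 − 500| = 386.
The smallest integer above 386 is 387.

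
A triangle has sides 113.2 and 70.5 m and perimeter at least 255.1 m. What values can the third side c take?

Triangle inequality alone gives 42.7 < c < 183.7.
The perimeter condition gives c ≥ 255.1 − 113.2 − 70.5 = 71.4.
Intersecting the two: 71.4 ≤ c < 183.7.

71.4 ≤ c < 183.7 m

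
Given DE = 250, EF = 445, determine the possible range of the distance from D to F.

By the triangle inequality, |250 − 445| ≤ DF ≤ 250 + 445.

195 ≤ DF ≤ 695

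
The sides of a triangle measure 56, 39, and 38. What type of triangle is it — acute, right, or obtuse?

obtuse

Compare the square of the longest side to the sum of squares of the other two: 38² + 39² = 2965 < 3136 = 56².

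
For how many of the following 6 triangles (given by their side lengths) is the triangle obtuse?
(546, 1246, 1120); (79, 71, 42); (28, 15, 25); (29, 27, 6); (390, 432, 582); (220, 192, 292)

(546,1246,1120): 546²+1120² = 1552516 = 1246² → right
(79,71,42): 42²+71² = 6805 > 6241 = 79² → acute
(28,15,25): 15²+25² = 850 > 784 = 28² → acute
(29,27,6): 6²+27² = 765 < 841 = 29² → obtuse
(390,432,582): 390²+432² = 338724 = 582² → right
(220,192,292): 192²+220² = 85264 = 292² → right
1 of the 6 is obtuse.

1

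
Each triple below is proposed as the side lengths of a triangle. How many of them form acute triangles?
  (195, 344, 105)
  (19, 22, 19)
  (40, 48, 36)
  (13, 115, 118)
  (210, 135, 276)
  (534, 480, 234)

2

(195,344,105): 105+195 ≤ 344, not a triangle
(19,22,19): 19²+19² = 722 > 484 = 22² → acute
(40,48,36): 36²+40² = 2896 > 2304 = 48² → acute
(13,115,118): 13²+115² = 13394 < 13924 = 118² → obtuse
(210,135,276): 135²+210² = 62325 < 76176 = 276² → obtuse
(534,480,234): 234²+480² = 285156 = 534² → right
2 of the 6 are acute.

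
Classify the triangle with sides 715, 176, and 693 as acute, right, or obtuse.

right

Compare the square of the longest side to the sum of squares of the other two: 176² + 693² = 511225 = 715².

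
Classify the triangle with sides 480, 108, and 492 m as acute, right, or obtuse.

right

Compare the square of the longest side to the sum of squares of the other two: 108² + 480² = 242064 = 492².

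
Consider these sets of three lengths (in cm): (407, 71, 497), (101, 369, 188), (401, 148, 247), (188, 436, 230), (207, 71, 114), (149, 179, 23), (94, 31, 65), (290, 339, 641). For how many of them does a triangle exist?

1

(71,407,497): 71+407 ≤ 497 → not valid
(101,188,369): 101+188 ≤ 369 → not valid
(148,247,401): 148+247 ≤ 401 → not valid
(188,230,436): 188+230 ≤ 436 → not valid
(71,114,207): 71+114 ≤ 207 → not valid
(23,149,179): 23+149 ≤ 179 → not valid
(31,65,94): 31+65 > 94 → valid
(290,339,641): 290+339 ≤ 641 → not valid
1 of the 8 triples forms a triangle.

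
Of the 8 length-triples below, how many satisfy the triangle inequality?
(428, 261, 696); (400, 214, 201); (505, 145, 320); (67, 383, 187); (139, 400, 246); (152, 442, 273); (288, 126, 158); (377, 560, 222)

(261,428,696): 261+428 ≤ 696 → not valid
(201,214,400): 201+214 > 400 → valid
(145,320,505): 145+320 ≤ 505 → not valid
(67,187,383): 67+187 ≤ 383 → not valid
(139,246,400): 139+246 ≤ 400 → not valid
(152,273,442): 152+273 ≤ 442 → not valid
(126,158,288): 126+158 ≤ 288 → not valid
(222,377,560): 222+377 > 560 → valid
2 of the 8 triples form a triangle.

2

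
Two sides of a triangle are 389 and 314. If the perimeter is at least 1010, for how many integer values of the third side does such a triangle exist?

396

Triangle inequality: 75 < x < 703. Perimeter ≥ 1010 gives x ≥ 1010 − 389 − 314 = 307.
So 307 ≤ x < 703; integers 307 through 702: 396 values.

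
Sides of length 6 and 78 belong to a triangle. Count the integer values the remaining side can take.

11

The third side lies in the open interval (72, 84).
Integers from 73 to 83 inclusive: 83 − 73 + 1 = 11.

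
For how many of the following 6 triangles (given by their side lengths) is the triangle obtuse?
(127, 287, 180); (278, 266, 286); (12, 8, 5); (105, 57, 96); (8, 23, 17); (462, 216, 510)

(127,287,180): 127²+180² = 48529 < 82369 = 287² → obtuse
(278,266,286): 266²+278² = 148040 > 81796 = 286² → acute
(12,8,5): 5²+8² = 89 < 144 = 12² → obtuse
(105,57,96): 57²+96² = 12465 > 11025 = 105² → acute
(8,23,17): 8²+17² = 353 < 529 = 23² → obtuse
(462,216,510): 216²+462² = 260100 = 510² → right
3 of the 6 are obtuse.

3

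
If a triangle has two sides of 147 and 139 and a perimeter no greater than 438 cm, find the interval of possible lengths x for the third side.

8 < x ≤ 152 cm

Triangle inequality alone gives 8 < x < 286.
The perimeter condition gives x ≤ 438 − 147 − 139 = 152.
Intersecting the two: 8 < x ≤ 152.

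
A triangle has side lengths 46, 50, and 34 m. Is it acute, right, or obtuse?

Compare the square of the longest side to the sum of squares of the other two: 34² + 46² = 3272 > 2500 = 50².

acute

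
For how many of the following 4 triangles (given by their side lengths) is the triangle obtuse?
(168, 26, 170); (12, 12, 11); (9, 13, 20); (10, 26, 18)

2

(168,26,170): 26²+168² = 28900 = 170² → right
(12,12,11): 11²+12² = 265 > 144 = 12² → acute
(9,13,20): 9²+13² = 250 < 400 = 20² → obtuse
(10,26,18): 10²+18² = 424 < 676 = 26² → obtuse
2 of the 4 are obtuse.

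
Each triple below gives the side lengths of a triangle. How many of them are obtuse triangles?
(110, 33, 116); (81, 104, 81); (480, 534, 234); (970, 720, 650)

1

(110,33,116): 33²+110² = 13189 < 13456 = 116² → obtuse
(81,104,81): 81²+81² = 13122 > 10816 = 104² → acute
(480,534,234): 234²+480² = 285156 = 534² → right
(970,720,650): 650²+720² = 940900 = 970² → right
1 of the 4 is obtuse.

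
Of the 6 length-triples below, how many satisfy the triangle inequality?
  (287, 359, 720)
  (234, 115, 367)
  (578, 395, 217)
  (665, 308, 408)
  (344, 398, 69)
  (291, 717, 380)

3

(287,359,720): 287+359 ≤ 720 → not valid
(115,234,367): 115+234 ≤ 367 → not valid
(217,395,578): 217+395 > 578 → valid
(308,408,665): 308+408 > 665 → valid
(69,344,398): 69+344 > 398 → valid
(291,380,717): 291+380 ≤ 717 → not valid
3 of the 6 triples form a triangle.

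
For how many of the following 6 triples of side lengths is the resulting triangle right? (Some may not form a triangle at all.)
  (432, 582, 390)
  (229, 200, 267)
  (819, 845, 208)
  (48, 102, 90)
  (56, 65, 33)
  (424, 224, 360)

(432,582,390): 390²+432² = 338724 = 582² → right
(229,200,267): 200²+229² = 92441 > 71289 = 267² → acute
(819,845,208): 208²+819² = 714025 = 845² → right
(48,102,90): 48²+90² = 10404 = 102² → right
(56,65,33): 33²+56² = 4225 = 65² → right
(424,224,360): 224²+360² = 179776 = 424² → right
5 of the 6 are right.

5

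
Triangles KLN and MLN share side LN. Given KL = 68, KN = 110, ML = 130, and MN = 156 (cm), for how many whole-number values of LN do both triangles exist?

From triangle KLN: 42 < LN < 178.
From triangle MLN: 26 < LN < 286.
Intersection: 42 < LN < 178, so integers 43 through 177: 135 values.

135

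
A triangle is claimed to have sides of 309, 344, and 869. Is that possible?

No

The longest side is 869, but the other two sum to only 653.
653 < 869, so the triangle inequality fails.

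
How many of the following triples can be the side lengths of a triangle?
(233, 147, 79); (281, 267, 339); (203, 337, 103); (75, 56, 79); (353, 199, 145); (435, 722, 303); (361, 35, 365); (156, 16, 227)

4

(79,147,233): 79+147 ≤ 233 → not valid
(267,281,339): 267+281 > 339 → valid
(103,203,337): 103+203 ≤ 337 → not valid
(56,75,79): 56+75 > 79 → valid
(145,199,353): 145+199 ≤ 353 → not valid
(303,435,722): 303+435 > 722 → valid
(35,361,365): 35+361 > 365 → valid
(16,156,227): 16+156 ≤ 227 → not valid
4 of the 8 triples form a triangle.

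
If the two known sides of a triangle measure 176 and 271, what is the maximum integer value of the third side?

The third side must be strictly less than 176 + 271 = 447.
The largest integer below 447 is 446.

446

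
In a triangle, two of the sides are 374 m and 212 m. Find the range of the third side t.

162 < t < 586 (m)

By the triangle inequality, t must be less than 374 + 212 = 586 and greater than |374 − 212| = 162.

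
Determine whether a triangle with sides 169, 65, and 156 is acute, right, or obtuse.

right

Compare the square of the longest side to the sum of squares of the other two: 65² + 156² = 28561 = 169².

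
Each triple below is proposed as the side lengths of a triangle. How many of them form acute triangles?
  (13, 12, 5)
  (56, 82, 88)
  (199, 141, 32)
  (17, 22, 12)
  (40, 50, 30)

1

(13,12,5): 5²+12² = 169 = 13² → right
(56,82,88): 56²+82² = 9860 > 7744 = 88² → acute
(199,141,32): 32+141 ≤ 199, not a triangle
(17,22,12): 12²+17² = 433 < 484 = 22² → obtuse
(40,50,30): 30²+40² = 2500 = 50² → right
1 of the 5 is acute.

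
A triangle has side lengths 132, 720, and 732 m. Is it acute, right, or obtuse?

Compare the square of the longest side to the sum of squares of the other two: 132² + 720² = 535824 = 732².

right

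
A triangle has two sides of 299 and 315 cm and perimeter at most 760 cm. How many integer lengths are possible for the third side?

130

Triangle inequality: 16 < x < 614. Perimeter ≤ 760 gives x ≤ 760 − 299 − 315 = 146.
So 16 < x ≤ 146; integers 17 through 146: 130 values.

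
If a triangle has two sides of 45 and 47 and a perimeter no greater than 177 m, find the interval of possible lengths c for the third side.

Triangle inequality alone gives 2 < c < 92.
The perimeter condition gives c ≤ 177 − 45 − 47 = 85.
Intersecting the two: 2 < c ≤ 85.

2 < c ≤ 85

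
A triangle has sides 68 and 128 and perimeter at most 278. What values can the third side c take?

60 < c ≤ 82

Triangle inequality alone gives 60 < c < 196.
The perimeter condition gives c ≤ 278 − 68 − 128 = 82.
Intersecting the two: 60 < c ≤ 82.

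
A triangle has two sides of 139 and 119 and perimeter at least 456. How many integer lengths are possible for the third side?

60

Triangle inequality: 20 < x < 258. Perimeter ≥ 456 gives x ≥ 456 − 139 − 119 = 198.
So 198 ≤ x < 258; integers 198 through 257: 60 values.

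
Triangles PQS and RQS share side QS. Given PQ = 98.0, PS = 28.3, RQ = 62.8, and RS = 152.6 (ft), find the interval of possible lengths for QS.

From triangle PQS: |98.0 − 28.3| < QS < 98.0 + 28.3, i.e. 69.7 < QS < 126.3.
From triangle RQS: 89.8 < QS < 215.4.
Both must hold, so QS lies in the intersection.

89.8 < QS < 126.3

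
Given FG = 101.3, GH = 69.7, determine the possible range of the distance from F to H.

31.6 ≤ FH ≤ 171.0

By the triangle inequality, |101.3 − 69.7| ≤ FH ≤ 101.3 + 69.7.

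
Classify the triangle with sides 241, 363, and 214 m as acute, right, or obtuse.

obtuse

Compare the square of the longest side to the sum of squares of the other two: 214² + 241² = 103877 < 131769 = 363².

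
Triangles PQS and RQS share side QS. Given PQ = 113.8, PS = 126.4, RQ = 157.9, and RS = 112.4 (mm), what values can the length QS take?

From triangle PQS: |113.8 − 126.4| < QS < 113.8 + 126.4, i.e. 12.6 < QS < 240.2.
From triangle RQS: 45.5 < QS < 270.3.
Both must hold, so QS lies in the intersection.

45.5 < QS < 240.2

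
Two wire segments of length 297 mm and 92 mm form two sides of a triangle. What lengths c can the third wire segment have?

By the triangle inequality, c must be less than 297 + 92 = 389 and greater than |297 − 92| = 205.

205 < c < 389 (mm)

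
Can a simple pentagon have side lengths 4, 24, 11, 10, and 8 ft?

Yes

A pentagon exists iff every side is shorter than the sum of the others — equivalently, the longest side is less than the sum of the rest.
Longest side 24 < 33 (sum of the remaining 4), so yes.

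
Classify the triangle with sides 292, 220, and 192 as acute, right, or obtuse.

Compare the square of the longest side to the sum of squares of the other two: 192² + 220² = 85264 = 292².

right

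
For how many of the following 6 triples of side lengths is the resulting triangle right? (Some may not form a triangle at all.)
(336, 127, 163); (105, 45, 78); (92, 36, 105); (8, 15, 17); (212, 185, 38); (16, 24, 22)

1

(336,127,163): 127+163 ≤ 336, not a triangle
(105,45,78): 45²+78² = 8109 < 11025 = 105² → obtuse
(92,36,105): 36²+92² = 9760 < 11025 = 105² → obtuse
(8,15,17): 8²+15² = 289 = 17² → right
(212,185,38): 38²+185² = 35669 < 44944 = 212² → obtuse
(16,24,22): 16²+22² = 740 > 576 = 24² → acute
1 of the 6 is right.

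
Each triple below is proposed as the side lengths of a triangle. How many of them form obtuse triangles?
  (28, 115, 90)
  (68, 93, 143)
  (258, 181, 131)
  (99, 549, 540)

(28,115,90): 28²+90² = 8884 < 13225 = 115² → obtuse
(68,93,143): 68²+93² = 13273 < 20449 = 143² → obtuse
(258,181,131): 131²+181² = 49922 < 66564 = 258² → obtuse
(99,549,540): 99²+540² = 301401 = 549² → right
3 of the 4 are obtuse.

3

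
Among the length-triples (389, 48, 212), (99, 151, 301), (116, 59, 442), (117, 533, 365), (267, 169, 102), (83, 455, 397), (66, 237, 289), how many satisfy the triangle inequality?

(48,212,389): 48+212 ≤ 389 → not valid
(99,151,301): 99+151 ≤ 301 → not valid
(59,116,442): 59+116 ≤ 442 → not valid
(117,365,533): 117+365 ≤ 533 → not valid
(102,169,267): 102+169 > 267 → valid
(83,397,455): 83+397 > 455 → valid
(66,237,289): 66+237 > 289 → valid
3 of the 7 triples form a triangle.

3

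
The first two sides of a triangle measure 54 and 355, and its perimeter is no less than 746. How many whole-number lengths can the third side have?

72

Triangle inequality: 301 < x < 409. Perimeter ≥ 746 gives x ≥ 746 − 54 − 355 = 337.
So 337 ≤ x < 409; integers 337 through 408: 72 values.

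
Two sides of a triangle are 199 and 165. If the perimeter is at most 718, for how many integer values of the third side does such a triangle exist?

320

Triangle inequality: 34 < x < 364. Perimeter ≤ 718 gives x ≤ 718 − 199 − 165 = 354.
So 34 < x ≤ 354; integers 35 through 354: 320 values.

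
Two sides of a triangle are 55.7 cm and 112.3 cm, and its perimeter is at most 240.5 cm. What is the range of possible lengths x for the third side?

Triangle inequality alone gives 56.6 < x < 168.0.
The perimeter condition gives x ≤ 240.5 − 55.7 − 112.3 = 72.5.
Intersecting the two: 56.6 < x ≤ 72.5.

56.6 < x ≤ 72.5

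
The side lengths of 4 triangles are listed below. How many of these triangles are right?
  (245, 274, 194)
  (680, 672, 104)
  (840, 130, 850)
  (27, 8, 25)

2

(245,274,194): 194²+245² = 97661 > 75076 = 274² → acute
(680,672,104): 104²+672² = 462400 = 680² → right
(840,130,850): 130²+840² = 722500 = 850² → right
(27,8,25): 8²+25² = 689 < 729 = 27² → obtuse
2 of the 4 are right.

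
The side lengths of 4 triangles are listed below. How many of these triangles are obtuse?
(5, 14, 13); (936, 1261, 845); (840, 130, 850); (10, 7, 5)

2

(5,14,13): 5²+13² = 194 < 196 = 14² → obtuse
(936,1261,845): 845²+936² = 1590121 = 1261² → right
(840,130,850): 130²+840² = 722500 = 850² → right
(10,7,5): 5²+7² = 74 < 100 = 10² → obtuse
2 of the 4 are obtuse.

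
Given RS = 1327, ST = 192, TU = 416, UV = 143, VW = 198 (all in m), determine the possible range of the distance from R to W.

The maximum is all hops collinear in one direction: 1327 + 192 + 416 + 143 + 198 = 2276.
The longest hop is 1327; the others sum to 949. Folding the others back against it leaves at least 1327 − 949 = 378.

378 ≤ RW ≤ 2276 m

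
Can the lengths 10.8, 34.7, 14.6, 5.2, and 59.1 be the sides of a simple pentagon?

A pentagon exists iff every side is shorter than the sum of the others — equivalently, the longest side is less than the sum of the rest.
Longest side 59.1 < 65.3 (sum of the remaining 4), so yes.

Yes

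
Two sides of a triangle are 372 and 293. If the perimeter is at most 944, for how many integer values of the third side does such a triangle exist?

200

Triangle inequality: 79 < x < 665. Perimeter ≤ 944 gives x ≤ 944 − 372 − 293 = 279.
So 79 < x ≤ 279; integers 80 through 279: 200 values.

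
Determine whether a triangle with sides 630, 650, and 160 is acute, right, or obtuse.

right

Compare the square of the longest side to the sum of squares of the other two: 160² + 630² = 422500 = 650².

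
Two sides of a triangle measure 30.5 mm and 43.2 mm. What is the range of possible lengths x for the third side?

12.7 < x < 73.7

By the triangle inequality, x must be less than 30.5 + 43.2 = 73.7 and greater than |30.5 − 43.2| = 12.7.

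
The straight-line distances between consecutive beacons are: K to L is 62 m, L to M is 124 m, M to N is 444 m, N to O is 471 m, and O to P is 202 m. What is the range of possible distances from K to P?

0 ≤ KP ≤ 1303 m

The maximum is all hops collinear in one direction: 62 + 124 + 444 + 471 + 202 = 1303.
The longest hop is 471; the others sum to 832. Since 471 ≤ 832, the path can fold back on itself completely, so the minimum distance is 0.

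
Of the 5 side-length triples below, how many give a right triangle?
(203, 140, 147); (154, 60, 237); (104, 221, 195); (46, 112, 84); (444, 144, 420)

3

(203,140,147): 140²+147² = 41209 = 203² → right
(154,60,237): 60+154 ≤ 237, not a triangle
(104,221,195): 104²+195² = 48841 = 221² → right
(46,112,84): 46²+84² = 9172 < 12544 = 112² → obtuse
(444,144,420): 144²+420² = 197136 = 444² → right
3 of the 5 are right.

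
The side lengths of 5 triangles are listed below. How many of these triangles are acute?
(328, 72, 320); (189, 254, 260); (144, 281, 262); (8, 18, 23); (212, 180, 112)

(328,72,320): 72²+320² = 107584 = 328² → right
(189,254,260): 189²+254² = 100237 > 67600 = 260² → acute
(144,281,262): 144²+262² = 89380 > 78961 = 281² → acute
(8,18,23): 8²+18² = 388 < 529 = 23² → obtuse
(212,180,112): 112²+180² = 44944 = 212² → right
2 of the 5 are acute.

2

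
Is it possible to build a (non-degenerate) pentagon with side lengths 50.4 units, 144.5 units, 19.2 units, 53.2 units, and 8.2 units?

No

For a pentagon, each side must be shorter than the sum of the others.
Here the longest side is 144.5, but the remaining 4 sides sum to only 131.0.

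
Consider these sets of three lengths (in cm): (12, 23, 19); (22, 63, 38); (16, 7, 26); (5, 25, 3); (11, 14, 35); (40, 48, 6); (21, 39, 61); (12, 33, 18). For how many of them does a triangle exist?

1

(12,19,23): 12+19 > 23 → valid
(22,38,63): 22+38 ≤ 63 → not valid
(7,16,26): 7+16 ≤ 26 → not valid
(3,5,25): 3+5 ≤ 25 → not valid
(11,14,35): 11+14 ≤ 35 → not valid
(6,40,48): 6+40 ≤ 48 → not valid
(21,39,61): 21+39 ≤ 61 → not valid
(12,18,33): 12+18 ≤ 33 → not valid
1 of the 8 triples forms a triangle.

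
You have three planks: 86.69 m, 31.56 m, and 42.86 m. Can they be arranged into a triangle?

No

The longest side is 86.69, but the other two sum to only 74.42.
74.42 < 86.69, so the triangle inequality fails.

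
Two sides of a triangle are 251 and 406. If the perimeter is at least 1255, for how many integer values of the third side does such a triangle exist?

Triangle inequality: 155 < x < 657. Perimeter ≥ 1255 gives x ≥ 1255 − 251 − 406 = 598.
So 598 ≤ x < 657; integers 598 through 656: 59 values.

59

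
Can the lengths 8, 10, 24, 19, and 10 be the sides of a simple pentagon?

Yes

A pentagon exists iff every side is shorter than the sum of the others — equivalently, the longest side is less than the sum of the rest.
Longest side 24 < 47 (sum of the remaining 4), so yes.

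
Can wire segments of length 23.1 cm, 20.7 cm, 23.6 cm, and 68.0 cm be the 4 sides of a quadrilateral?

For a quadrilateral, each side must be shorter than the sum of the others.
Here the longest side is 68.0, but the remaining 3 sides sum to only 67.4.

No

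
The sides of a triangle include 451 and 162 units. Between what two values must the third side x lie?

289 < x < 613

By the triangle inequality, x must be less than 451 + 162 = 613 and greater than |451 − 162| = 289.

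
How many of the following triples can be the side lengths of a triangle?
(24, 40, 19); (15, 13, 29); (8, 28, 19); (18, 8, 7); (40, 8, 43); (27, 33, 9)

3

(19,24,40): 19+24 > 40 → valid
(13,15,29): 13+15 ≤ 29 → not valid
(8,19,28): 8+19 ≤ 28 → not valid
(7,8,18): 7+8 ≤ 18 → not valid
(8,40,43): 8+40 > 43 → valid
(9,27,33): 9+27 > 33 → valid
3 of the 6 triples form a triangle.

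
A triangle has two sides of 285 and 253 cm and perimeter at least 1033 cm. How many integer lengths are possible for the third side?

Triangle inequality: 32 < x < 538. Perimeter ≥ 1033 gives x ≥ 1033 − 285 − 253 = 495.
So 495 ≤ x < 538; integers 495 through 537: 43 values.

43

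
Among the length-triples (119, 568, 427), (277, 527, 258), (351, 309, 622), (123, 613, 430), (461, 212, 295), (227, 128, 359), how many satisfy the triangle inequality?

(119,427,568): 119+427 ≤ 568 → not valid
(258,277,527): 258+277 > 527 → valid
(309,351,622): 309+351 > 622 → valid
(123,430,613): 123+430 ≤ 613 → not valid
(212,295,461): 212+295 > 461 → valid
(128,227,359): 128+227 ≤ 359 → not valid
3 of the 6 triples form a triangle.

3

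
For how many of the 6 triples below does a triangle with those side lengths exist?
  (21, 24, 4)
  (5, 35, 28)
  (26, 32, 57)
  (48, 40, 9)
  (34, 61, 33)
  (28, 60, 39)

(4,21,24): 4+21 > 24 → valid
(5,28,35): 5+28 ≤ 35 → not valid
(26,32,57): 26+32 > 57 → valid
(9,40,48): 9+40 > 48 → valid
(33,34,61): 33+34 > 61 → valid
(28,39,60): 28+39 > 60 → valid
5 of the 6 triples form a triangle.

5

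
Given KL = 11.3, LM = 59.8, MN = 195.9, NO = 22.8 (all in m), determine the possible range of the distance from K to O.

The maximum is all hops collinear in one direction: 11.3 + 59.8 + 195.9 + 22.8 = 289.8.
The longest hop is 195.9; the others sum to 93.9. Folding the others back against it leaves at least 195.9 − 93.9 = 102.0.

102.0 ≤ KO ≤ 289.8 m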